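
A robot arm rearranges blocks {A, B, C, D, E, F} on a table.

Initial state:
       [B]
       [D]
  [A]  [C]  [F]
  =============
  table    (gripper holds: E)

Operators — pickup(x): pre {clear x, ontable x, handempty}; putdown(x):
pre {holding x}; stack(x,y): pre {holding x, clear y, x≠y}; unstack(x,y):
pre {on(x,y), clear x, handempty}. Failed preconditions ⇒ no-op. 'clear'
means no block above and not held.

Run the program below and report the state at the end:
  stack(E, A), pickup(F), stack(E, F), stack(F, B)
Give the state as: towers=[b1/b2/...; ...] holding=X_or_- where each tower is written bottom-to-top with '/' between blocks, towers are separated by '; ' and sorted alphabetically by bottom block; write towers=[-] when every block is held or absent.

step 1 (stack(E, A)): towers=[A/E; C/D/B; F] holding=-
step 2 (pickup(F)): towers=[A/E; C/D/B] holding=F
step 3 (stack(E, F)) [no-op]: towers=[A/E; C/D/B] holding=F
step 4 (stack(F, B)): towers=[A/E; C/D/B/F] holding=-

towers=[A/E; C/D/B/F] holding=-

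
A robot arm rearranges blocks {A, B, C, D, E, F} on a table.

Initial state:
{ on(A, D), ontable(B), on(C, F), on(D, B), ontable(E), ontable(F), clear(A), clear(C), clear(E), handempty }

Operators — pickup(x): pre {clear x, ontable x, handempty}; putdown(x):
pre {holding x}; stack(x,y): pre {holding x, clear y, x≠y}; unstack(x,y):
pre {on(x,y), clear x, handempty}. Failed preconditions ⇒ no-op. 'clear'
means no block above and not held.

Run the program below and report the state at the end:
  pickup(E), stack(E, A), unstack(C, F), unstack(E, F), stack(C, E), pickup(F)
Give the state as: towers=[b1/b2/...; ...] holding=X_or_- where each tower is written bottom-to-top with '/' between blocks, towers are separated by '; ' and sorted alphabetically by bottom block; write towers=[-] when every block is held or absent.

step 1 (pickup(E)): towers=[B/D/A; F/C] holding=E
step 2 (stack(E, A)): towers=[B/D/A/E; F/C] holding=-
step 3 (unstack(C, F)): towers=[B/D/A/E; F] holding=C
step 4 (unstack(E, F)) [no-op]: towers=[B/D/A/E; F] holding=C
step 5 (stack(C, E)): towers=[B/D/A/E/C; F] holding=-
step 6 (pickup(F)): towers=[B/D/A/E/C] holding=F

towers=[B/D/A/E/C] holding=F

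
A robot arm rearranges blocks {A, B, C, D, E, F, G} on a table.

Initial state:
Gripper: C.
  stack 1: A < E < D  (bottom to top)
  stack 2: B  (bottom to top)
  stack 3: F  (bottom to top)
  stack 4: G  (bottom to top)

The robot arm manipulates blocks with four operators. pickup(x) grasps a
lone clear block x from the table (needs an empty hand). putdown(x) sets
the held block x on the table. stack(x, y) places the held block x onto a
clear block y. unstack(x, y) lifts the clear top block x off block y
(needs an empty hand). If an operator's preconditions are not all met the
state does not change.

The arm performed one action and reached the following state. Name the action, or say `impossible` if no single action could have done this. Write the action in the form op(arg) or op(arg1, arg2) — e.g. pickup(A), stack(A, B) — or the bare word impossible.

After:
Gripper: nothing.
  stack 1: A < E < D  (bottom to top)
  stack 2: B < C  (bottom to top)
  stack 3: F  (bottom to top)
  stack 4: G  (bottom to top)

target: towers=[A/E/D; B/C; F; G] holding=-
        putdown(C) → towers=[A/E/D; B; C; F; G] holding=-
       stack(C, B) → towers=[A/E/D; B/C; F; G] holding=-  ← match
       stack(C, F) → towers=[A/E/D; B; F/C; G] holding=-
       stack(C, G) → towers=[A/E/D; B; F; G/C] holding=-
       stack(C, D) → towers=[A/E/D/C; B; F; G] holding=-

stack(C, B)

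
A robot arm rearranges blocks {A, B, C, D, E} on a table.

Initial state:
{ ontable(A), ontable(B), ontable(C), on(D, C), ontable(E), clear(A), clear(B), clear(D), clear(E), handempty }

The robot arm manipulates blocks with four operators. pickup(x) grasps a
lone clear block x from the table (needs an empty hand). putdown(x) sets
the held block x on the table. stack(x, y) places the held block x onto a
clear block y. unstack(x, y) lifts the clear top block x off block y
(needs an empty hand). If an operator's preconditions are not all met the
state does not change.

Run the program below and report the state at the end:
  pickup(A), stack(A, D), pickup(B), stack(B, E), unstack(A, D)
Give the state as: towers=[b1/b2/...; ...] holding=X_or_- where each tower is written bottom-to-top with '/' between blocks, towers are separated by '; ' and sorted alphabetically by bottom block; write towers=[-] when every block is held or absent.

towers=[C/D; E/B] holding=A

step 1 (pickup(A)): towers=[B; C/D; E] holding=A
step 2 (stack(A, D)): towers=[B; C/D/A; E] holding=-
step 3 (pickup(B)): towers=[C/D/A; E] holding=B
step 4 (stack(B, E)): towers=[C/D/A; E/B] holding=-
step 5 (unstack(A, D)): towers=[C/D; E/B] holding=A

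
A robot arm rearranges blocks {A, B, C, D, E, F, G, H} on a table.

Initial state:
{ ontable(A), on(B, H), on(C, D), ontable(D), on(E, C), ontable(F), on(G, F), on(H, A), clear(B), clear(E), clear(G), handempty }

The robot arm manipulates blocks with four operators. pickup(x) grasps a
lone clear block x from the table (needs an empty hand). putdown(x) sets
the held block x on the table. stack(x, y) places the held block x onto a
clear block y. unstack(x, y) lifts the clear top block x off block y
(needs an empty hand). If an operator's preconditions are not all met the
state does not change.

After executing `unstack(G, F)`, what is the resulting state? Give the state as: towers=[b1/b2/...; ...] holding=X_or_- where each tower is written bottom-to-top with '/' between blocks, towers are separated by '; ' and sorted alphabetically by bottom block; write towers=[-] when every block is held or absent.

before: towers=[A/H/B; D/C/E; F/G] holding=-
pre[unstack(G, F)]: on(G,F) yes, clear(G) yes, handempty yes
all met → apply unstack(G, F)
after:  towers=[A/H/B; D/C/E; F] holding=G

towers=[A/H/B; D/C/E; F] holding=G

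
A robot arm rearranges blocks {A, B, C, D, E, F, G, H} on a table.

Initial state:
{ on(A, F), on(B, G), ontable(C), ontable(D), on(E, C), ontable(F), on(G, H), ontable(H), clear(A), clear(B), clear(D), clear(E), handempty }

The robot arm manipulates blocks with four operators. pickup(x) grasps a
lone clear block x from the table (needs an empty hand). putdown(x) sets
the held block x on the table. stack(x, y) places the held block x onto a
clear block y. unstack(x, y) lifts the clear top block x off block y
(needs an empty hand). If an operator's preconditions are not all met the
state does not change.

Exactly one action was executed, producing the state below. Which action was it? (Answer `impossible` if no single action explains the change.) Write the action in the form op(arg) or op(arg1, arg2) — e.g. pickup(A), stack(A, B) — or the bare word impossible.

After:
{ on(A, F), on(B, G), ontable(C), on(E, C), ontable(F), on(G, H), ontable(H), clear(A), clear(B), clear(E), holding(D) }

pickup(D)

target: towers=[C/E; F/A; H/G/B] holding=D
     unstack(A, F) → towers=[C/E; D; F; H/G/B] holding=A
     unstack(E, C) → towers=[C; D; F/A; H/G/B] holding=E
     unstack(B, G) → towers=[C/E; D; F/A; H/G] holding=B
         pickup(D) → towers=[C/E; F/A; H/G/B] holding=D  ← match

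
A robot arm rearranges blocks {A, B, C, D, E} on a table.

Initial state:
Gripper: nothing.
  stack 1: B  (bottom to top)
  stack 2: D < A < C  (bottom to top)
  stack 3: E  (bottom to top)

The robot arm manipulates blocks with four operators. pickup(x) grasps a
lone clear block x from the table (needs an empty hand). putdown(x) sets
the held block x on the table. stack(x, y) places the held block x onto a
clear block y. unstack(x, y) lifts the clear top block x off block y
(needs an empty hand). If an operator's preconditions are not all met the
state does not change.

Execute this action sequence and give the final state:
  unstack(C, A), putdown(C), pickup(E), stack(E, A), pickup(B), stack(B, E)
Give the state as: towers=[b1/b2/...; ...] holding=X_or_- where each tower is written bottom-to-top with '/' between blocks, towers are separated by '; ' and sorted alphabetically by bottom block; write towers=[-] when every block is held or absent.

towers=[C; D/A/E/B] holding=-

step 1 (unstack(C, A)): towers=[B; D/A; E] holding=C
step 2 (putdown(C)): towers=[B; C; D/A; E] holding=-
step 3 (pickup(E)): towers=[B; C; D/A] holding=E
step 4 (stack(E, A)): towers=[B; C; D/A/E] holding=-
step 5 (pickup(B)): towers=[C; D/A/E] holding=B
step 6 (stack(B, E)): towers=[C; D/A/E/B] holding=-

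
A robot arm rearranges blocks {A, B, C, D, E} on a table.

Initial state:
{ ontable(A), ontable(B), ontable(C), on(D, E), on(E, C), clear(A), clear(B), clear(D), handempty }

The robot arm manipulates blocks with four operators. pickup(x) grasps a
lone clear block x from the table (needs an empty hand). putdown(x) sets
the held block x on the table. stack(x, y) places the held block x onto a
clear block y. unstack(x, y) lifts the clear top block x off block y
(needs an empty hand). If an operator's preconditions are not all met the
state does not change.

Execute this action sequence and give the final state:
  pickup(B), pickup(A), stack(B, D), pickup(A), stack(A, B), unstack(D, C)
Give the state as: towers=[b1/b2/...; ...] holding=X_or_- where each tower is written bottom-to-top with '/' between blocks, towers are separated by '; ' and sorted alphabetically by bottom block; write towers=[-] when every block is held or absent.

step 1 (pickup(B)): towers=[A; C/E/D] holding=B
step 2 (pickup(A)) [no-op]: towers=[A; C/E/D] holding=B
step 3 (stack(B, D)): towers=[A; C/E/D/B] holding=-
step 4 (pickup(A)): towers=[C/E/D/B] holding=A
step 5 (stack(A, B)): towers=[C/E/D/B/A] holding=-
step 6 (unstack(D, C)) [no-op]: towers=[C/E/D/B/A] holding=-

towers=[C/E/D/B/A] holding=-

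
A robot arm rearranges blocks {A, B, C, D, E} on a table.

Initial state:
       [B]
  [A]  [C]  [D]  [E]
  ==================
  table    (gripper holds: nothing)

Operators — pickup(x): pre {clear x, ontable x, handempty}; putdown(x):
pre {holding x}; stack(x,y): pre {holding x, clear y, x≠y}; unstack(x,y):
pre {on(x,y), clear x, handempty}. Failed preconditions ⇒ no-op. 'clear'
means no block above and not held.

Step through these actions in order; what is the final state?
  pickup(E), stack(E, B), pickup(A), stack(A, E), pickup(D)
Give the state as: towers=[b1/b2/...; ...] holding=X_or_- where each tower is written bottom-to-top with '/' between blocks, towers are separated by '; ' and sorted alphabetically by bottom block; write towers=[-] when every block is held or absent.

step 1 (pickup(E)): towers=[A; C/B; D] holding=E
step 2 (stack(E, B)): towers=[A; C/B/E; D] holding=-
step 3 (pickup(A)): towers=[C/B/E; D] holding=A
step 4 (stack(A, E)): towers=[C/B/E/A; D] holding=-
step 5 (pickup(D)): towers=[C/B/E/A] holding=D

towers=[C/B/E/A] holding=D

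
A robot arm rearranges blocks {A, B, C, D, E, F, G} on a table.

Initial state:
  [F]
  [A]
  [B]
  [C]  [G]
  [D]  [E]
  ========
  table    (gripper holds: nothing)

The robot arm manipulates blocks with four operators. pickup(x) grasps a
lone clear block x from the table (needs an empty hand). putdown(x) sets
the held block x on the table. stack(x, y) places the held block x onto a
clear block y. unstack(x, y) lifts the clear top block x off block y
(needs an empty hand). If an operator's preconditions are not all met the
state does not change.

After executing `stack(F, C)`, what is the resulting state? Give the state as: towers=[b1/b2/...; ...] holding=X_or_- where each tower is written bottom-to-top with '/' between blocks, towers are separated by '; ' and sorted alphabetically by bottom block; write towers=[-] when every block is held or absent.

towers=[D/C/B/A/F; E/G] holding=-

before: towers=[D/C/B/A/F; E/G] holding=-
pre[stack(F, C)]: holding(F) ✗, clear(C) ✗, F≠C ✓
holding(F), clear(C) unmet → stack(F, C) is a no-op
after:  towers=[D/C/B/A/F; E/G] holding=-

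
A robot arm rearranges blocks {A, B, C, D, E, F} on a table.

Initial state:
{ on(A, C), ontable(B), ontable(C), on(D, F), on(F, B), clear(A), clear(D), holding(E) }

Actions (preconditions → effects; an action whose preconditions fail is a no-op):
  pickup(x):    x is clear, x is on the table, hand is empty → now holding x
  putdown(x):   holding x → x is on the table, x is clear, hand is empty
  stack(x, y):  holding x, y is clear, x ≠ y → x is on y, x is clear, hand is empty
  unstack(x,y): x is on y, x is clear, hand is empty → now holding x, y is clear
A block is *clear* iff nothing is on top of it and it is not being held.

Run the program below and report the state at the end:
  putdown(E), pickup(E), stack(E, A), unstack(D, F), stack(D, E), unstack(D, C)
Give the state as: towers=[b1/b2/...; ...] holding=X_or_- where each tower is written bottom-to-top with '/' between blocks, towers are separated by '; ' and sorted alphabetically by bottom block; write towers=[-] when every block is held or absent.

towers=[B/F; C/A/E/D] holding=-

step 1 (putdown(E)): towers=[B/F/D; C/A; E] holding=-
step 2 (pickup(E)): towers=[B/F/D; C/A] holding=E
step 3 (stack(E, A)): towers=[B/F/D; C/A/E] holding=-
step 4 (unstack(D, F)): towers=[B/F; C/A/E] holding=D
step 5 (stack(D, E)): towers=[B/F; C/A/E/D] holding=-
step 6 (unstack(D, C)) [no-op]: towers=[B/F; C/A/E/D] holding=-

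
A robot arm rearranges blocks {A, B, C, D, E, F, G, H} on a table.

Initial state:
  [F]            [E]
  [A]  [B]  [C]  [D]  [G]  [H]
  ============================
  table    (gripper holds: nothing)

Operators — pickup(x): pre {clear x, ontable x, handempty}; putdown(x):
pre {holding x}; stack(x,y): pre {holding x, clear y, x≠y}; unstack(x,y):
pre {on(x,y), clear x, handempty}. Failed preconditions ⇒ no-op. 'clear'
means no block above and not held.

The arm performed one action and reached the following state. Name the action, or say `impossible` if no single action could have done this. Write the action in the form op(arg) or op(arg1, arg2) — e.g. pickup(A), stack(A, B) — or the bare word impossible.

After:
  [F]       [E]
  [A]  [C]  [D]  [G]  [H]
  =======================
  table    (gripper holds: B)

pickup(B)

target: towers=[A/F; C; D/E; G; H] holding=B
         pickup(G) → towers=[A/F; B; C; D/E; H] holding=G
     unstack(E, D) → towers=[A/F; B; C; D; G; H] holding=E
         pickup(H) → towers=[A/F; B; C; D/E; G] holding=H
         pickup(B) → towers=[A/F; C; D/E; G; H] holding=B  ← match
     unstack(F, A) → towers=[A; B; C; D/E; G; H] holding=F
         pickup(C) → towers=[A/F; B; D/E; G; H] holding=C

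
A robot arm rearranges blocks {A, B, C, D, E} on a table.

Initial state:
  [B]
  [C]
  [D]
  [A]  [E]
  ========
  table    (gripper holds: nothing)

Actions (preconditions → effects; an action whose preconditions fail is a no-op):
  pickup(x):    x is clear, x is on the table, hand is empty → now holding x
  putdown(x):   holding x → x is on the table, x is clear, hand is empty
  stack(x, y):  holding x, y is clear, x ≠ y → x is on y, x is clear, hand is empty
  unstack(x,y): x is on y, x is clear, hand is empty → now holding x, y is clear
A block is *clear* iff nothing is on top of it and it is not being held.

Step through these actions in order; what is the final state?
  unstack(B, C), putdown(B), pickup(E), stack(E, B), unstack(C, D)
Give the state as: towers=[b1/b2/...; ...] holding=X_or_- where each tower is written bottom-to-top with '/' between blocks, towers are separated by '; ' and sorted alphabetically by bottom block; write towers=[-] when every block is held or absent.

towers=[A/D; B/E] holding=C

step 1 (unstack(B, C)): towers=[A/D/C; E] holding=B
step 2 (putdown(B)): towers=[A/D/C; B; E] holding=-
step 3 (pickup(E)): towers=[A/D/C; B] holding=E
step 4 (stack(E, B)): towers=[A/D/C; B/E] holding=-
step 5 (unstack(C, D)): towers=[A/D; B/E] holding=C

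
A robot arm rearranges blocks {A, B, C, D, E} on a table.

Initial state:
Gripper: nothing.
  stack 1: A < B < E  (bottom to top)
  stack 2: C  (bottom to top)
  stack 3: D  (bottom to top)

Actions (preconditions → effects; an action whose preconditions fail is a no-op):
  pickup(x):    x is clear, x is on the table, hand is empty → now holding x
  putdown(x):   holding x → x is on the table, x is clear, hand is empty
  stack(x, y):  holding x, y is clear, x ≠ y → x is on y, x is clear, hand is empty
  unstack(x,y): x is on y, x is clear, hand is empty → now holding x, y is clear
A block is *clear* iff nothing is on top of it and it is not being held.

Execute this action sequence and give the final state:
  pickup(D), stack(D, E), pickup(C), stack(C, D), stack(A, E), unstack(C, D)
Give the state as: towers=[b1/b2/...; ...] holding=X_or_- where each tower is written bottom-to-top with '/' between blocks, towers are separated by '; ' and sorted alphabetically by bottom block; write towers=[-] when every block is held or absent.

towers=[A/B/E/D] holding=C

step 1 (pickup(D)): towers=[A/B/E; C] holding=D
step 2 (stack(D, E)): towers=[A/B/E/D; C] holding=-
step 3 (pickup(C)): towers=[A/B/E/D] holding=C
step 4 (stack(C, D)): towers=[A/B/E/D/C] holding=-
step 5 (stack(A, E)) [no-op]: towers=[A/B/E/D/C] holding=-
step 6 (unstack(C, D)): towers=[A/B/E/D] holding=C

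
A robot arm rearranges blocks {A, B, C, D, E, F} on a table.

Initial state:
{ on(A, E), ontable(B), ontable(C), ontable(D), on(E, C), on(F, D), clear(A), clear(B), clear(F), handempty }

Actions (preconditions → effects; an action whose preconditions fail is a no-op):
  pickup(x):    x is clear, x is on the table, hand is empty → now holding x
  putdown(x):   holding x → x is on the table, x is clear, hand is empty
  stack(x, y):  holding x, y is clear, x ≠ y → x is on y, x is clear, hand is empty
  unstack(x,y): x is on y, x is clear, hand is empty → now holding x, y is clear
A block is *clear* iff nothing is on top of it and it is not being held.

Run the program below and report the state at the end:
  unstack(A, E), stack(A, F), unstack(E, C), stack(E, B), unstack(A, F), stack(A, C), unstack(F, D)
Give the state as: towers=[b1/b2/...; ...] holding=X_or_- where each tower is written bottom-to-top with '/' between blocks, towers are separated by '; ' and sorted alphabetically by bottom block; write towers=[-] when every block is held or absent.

towers=[B/E; C/A; D] holding=F

step 1 (unstack(A, E)): towers=[B; C/E; D/F] holding=A
step 2 (stack(A, F)): towers=[B; C/E; D/F/A] holding=-
step 3 (unstack(E, C)): towers=[B; C; D/F/A] holding=E
step 4 (stack(E, B)): towers=[B/E; C; D/F/A] holding=-
step 5 (unstack(A, F)): towers=[B/E; C; D/F] holding=A
step 6 (stack(A, C)): towers=[B/E; C/A; D/F] holding=-
step 7 (unstack(F, D)): towers=[B/E; C/A; D] holding=F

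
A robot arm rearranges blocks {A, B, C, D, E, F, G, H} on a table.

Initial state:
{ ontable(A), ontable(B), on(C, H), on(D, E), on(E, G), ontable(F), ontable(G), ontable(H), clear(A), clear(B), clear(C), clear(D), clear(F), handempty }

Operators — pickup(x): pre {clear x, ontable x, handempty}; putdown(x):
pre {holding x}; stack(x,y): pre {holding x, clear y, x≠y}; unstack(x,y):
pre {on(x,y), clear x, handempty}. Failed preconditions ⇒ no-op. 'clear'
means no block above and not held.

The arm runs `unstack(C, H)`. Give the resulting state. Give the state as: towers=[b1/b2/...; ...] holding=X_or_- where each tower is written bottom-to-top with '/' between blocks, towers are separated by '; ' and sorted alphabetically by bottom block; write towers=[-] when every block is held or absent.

before: towers=[A; B; F; G/E/D; H/C] holding=-
pre[unstack(C, H)]: on(C,H) ok, clear(C) ok, handempty ok
all met → apply unstack(C, H)
after:  towers=[A; B; F; G/E/D; H] holding=C

towers=[A; B; F; G/E/D; H] holding=C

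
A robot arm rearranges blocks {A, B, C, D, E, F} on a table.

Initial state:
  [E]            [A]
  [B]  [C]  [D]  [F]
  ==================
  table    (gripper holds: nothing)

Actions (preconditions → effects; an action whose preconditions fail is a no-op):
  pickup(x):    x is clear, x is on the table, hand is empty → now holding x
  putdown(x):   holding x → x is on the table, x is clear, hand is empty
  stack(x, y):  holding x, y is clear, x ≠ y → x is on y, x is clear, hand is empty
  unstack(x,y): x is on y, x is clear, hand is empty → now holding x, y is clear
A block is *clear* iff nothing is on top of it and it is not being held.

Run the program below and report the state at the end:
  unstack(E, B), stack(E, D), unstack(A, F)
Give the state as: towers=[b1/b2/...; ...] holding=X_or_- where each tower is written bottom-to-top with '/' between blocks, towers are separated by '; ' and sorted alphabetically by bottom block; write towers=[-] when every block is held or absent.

towers=[B; C; D/E; F] holding=A

step 1 (unstack(E, B)): towers=[B; C; D; F/A] holding=E
step 2 (stack(E, D)): towers=[B; C; D/E; F/A] holding=-
step 3 (unstack(A, F)): towers=[B; C; D/E; F] holding=A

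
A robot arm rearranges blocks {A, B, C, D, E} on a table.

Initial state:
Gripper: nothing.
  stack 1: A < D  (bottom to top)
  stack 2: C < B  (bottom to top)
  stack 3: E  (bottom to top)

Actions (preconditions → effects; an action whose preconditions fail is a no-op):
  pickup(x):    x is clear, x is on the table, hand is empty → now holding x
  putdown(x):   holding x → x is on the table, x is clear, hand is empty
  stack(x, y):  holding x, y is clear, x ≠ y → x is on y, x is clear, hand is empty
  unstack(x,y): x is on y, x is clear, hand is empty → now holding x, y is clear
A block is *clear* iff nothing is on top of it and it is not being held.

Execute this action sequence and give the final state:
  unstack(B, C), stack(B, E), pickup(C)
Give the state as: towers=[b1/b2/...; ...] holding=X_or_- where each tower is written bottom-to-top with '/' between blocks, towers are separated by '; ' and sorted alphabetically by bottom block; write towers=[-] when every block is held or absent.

towers=[A/D; E/B] holding=C

step 1 (unstack(B, C)): towers=[A/D; C; E] holding=B
step 2 (stack(B, E)): towers=[A/D; C; E/B] holding=-
step 3 (pickup(C)): towers=[A/D; E/B] holding=C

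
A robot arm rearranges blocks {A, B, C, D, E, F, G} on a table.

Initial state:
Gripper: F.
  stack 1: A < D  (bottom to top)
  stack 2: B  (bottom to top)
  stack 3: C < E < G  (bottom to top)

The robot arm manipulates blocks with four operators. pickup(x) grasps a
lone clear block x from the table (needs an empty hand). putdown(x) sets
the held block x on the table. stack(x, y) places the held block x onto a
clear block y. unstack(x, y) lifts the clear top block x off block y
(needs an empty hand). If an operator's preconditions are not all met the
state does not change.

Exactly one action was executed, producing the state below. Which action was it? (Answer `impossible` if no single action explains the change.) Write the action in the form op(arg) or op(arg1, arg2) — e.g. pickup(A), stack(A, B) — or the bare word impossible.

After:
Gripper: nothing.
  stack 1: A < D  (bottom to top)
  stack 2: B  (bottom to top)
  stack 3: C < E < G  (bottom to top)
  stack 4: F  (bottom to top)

target: towers=[A/D; B; C/E/G; F] holding=-
        putdown(F) → towers=[A/D; B; C/E/G; F] holding=-  ← match
       stack(F, B) → towers=[A/D; B/F; C/E/G] holding=-
       stack(F, G) → towers=[A/D; B; C/E/G/F] holding=-
       stack(F, D) → towers=[A/D/F; B; C/E/G] holding=-

putdown(F)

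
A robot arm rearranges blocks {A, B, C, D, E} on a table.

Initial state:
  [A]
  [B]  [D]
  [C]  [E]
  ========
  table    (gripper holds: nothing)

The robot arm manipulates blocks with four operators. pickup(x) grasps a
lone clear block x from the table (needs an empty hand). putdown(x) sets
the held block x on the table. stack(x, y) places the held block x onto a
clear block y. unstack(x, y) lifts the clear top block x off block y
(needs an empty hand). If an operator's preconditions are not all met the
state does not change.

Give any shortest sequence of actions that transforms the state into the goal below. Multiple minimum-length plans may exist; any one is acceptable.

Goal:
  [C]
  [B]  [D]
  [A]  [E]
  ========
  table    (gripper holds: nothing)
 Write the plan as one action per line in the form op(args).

unstack(A, B)
putdown(A)
unstack(B, C)
stack(B, A)
pickup(C)
stack(C, B)

step 1 (unstack(A, B)): towers=[C/B; E/D] holding=A
step 2 (putdown(A)): towers=[A; C/B; E/D] holding=-
step 3 (unstack(B, C)): towers=[A; C; E/D] holding=B
step 4 (stack(B, A)): towers=[A/B; C; E/D] holding=-
step 5 (pickup(C)): towers=[A/B; E/D] holding=C
step 6 (stack(C, B)): towers=[A/B/C; E/D] holding=-
goal check: towers=[A/B/C; E/D] holding=- — reached (length 6, optimal by BFS)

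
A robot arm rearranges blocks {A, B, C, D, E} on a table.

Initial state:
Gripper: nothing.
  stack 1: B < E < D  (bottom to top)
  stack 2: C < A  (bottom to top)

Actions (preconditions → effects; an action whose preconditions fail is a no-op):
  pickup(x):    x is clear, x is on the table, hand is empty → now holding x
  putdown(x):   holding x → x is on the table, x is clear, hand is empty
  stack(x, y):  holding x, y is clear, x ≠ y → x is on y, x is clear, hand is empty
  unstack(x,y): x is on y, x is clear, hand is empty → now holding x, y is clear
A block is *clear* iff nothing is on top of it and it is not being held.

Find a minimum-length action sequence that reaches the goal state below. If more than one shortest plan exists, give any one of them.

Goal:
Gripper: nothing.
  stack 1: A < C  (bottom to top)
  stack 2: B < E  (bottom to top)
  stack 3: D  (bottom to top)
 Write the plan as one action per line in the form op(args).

unstack(D, E)
putdown(D)
unstack(A, C)
putdown(A)
pickup(C)
stack(C, A)

step 1 (unstack(D, E)): towers=[B/E; C/A] holding=D
step 2 (putdown(D)): towers=[B/E; C/A; D] holding=-
step 3 (unstack(A, C)): towers=[B/E; C; D] holding=A
step 4 (putdown(A)): towers=[A; B/E; C; D] holding=-
step 5 (pickup(C)): towers=[A; B/E; D] holding=C
step 6 (stack(C, A)): towers=[A/C; B/E; D] holding=-
goal check: towers=[A/C; B/E; D] holding=- — reached (length 6, optimal by BFS)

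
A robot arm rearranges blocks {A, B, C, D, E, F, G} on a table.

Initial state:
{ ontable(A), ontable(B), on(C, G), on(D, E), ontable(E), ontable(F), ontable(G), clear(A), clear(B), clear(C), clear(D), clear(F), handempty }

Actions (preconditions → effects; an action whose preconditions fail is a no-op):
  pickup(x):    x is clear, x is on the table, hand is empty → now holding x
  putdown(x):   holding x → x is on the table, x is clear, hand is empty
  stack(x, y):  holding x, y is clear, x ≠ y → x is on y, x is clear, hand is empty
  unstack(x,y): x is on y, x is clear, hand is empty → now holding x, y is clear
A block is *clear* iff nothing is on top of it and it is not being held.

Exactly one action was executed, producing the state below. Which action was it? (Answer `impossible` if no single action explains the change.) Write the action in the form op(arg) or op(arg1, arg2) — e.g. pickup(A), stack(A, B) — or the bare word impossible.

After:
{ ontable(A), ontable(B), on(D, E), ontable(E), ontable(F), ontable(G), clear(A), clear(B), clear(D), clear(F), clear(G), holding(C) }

target: towers=[A; B; E/D; F; G] holding=C
         pickup(B) → towers=[A; E/D; F; G/C] holding=B
         pickup(F) → towers=[A; B; E/D; G/C] holding=F
     unstack(D, E) → towers=[A; B; E; F; G/C] holding=D
         pickup(A) → towers=[B; E/D; F; G/C] holding=A
     unstack(C, G) → towers=[A; B; E/D; F; G] holding=C  ← match

unstack(C, G)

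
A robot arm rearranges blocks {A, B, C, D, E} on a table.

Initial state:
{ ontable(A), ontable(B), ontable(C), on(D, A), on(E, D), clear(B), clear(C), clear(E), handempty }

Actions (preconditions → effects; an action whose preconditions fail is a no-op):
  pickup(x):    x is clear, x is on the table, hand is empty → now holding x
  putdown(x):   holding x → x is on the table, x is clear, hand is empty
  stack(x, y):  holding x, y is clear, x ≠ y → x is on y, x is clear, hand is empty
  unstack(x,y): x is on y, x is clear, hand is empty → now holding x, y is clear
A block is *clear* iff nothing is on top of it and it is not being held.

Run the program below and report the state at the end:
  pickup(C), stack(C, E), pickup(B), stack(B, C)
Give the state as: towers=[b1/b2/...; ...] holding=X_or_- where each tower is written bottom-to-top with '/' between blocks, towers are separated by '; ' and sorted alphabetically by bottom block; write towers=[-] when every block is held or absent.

step 1 (pickup(C)): towers=[A/D/E; B] holding=C
step 2 (stack(C, E)): towers=[A/D/E/C; B] holding=-
step 3 (pickup(B)): towers=[A/D/E/C] holding=B
step 4 (stack(B, C)): towers=[A/D/E/C/B] holding=-

towers=[A/D/E/C/B] holding=-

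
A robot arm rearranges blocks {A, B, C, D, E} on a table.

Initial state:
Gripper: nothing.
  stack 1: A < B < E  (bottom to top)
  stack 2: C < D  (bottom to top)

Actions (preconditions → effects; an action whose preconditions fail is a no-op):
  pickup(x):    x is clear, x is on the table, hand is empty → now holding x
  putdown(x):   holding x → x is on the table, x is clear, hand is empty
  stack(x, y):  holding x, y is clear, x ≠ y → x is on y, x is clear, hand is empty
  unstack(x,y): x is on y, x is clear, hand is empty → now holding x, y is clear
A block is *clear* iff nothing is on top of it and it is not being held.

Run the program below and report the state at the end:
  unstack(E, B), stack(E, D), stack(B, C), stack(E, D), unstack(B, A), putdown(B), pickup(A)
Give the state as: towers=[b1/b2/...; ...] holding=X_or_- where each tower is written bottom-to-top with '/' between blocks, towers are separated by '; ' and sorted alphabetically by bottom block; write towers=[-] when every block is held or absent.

step 1 (unstack(E, B)): towers=[A/B; C/D] holding=E
step 2 (stack(E, D)): towers=[A/B; C/D/E] holding=-
step 3 (stack(B, C)) [no-op]: towers=[A/B; C/D/E] holding=-
step 4 (stack(E, D)) [no-op]: towers=[A/B; C/D/E] holding=-
step 5 (unstack(B, A)): towers=[A; C/D/E] holding=B
step 6 (putdown(B)): towers=[A; B; C/D/E] holding=-
step 7 (pickup(A)): towers=[B; C/D/E] holding=A

towers=[B; C/D/E] holding=A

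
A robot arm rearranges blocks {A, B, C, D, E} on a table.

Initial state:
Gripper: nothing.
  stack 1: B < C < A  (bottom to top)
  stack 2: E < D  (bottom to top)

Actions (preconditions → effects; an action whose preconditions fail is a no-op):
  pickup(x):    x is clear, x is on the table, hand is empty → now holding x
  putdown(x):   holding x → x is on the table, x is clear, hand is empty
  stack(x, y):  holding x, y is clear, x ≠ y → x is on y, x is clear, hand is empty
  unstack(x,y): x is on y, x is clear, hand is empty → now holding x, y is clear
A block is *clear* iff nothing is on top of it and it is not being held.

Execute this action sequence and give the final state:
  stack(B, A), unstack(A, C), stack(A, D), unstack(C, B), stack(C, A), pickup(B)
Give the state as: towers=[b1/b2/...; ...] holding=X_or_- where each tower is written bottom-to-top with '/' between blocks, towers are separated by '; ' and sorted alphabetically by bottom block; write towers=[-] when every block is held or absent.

towers=[E/D/A/C] holding=B

step 1 (stack(B, A)) [no-op]: towers=[B/C/A; E/D] holding=-
step 2 (unstack(A, C)): towers=[B/C; E/D] holding=A
step 3 (stack(A, D)): towers=[B/C; E/D/A] holding=-
step 4 (unstack(C, B)): towers=[B; E/D/A] holding=C
step 5 (stack(C, A)): towers=[B; E/D/A/C] holding=-
step 6 (pickup(B)): towers=[E/D/A/C] holding=B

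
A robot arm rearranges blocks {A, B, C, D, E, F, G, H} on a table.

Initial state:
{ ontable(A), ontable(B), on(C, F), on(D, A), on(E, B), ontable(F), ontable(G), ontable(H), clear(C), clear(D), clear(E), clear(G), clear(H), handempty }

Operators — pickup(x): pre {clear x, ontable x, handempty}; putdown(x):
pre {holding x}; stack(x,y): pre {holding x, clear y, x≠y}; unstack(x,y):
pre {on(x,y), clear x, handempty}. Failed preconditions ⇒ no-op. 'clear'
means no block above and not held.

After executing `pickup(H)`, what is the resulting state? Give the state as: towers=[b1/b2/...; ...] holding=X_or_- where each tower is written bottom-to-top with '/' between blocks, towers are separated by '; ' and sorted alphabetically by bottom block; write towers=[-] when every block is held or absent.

before: towers=[A/D; B/E; F/C; G; H] holding=-
pre[pickup(H)]: clear(H) ok, ontable(H) ok, handempty ok
all met → apply pickup(H)
after:  towers=[A/D; B/E; F/C; G] holding=H

towers=[A/D; B/E; F/C; G] holding=H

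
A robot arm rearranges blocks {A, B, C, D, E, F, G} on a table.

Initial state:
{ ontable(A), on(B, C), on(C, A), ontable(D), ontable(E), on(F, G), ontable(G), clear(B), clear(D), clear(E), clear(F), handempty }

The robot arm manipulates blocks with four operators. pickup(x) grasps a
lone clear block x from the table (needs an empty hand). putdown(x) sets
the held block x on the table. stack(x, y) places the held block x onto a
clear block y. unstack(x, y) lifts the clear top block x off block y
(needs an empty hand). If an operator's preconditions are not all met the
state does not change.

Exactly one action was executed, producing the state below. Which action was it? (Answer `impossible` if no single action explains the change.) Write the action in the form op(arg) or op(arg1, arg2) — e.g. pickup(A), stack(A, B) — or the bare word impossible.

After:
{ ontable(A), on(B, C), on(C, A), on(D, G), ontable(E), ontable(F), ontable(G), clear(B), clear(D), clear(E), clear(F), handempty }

impossible

target: towers=[A/C/B; E; F; G/D] holding=-
     unstack(B, C) → towers=[A/C; D; E; G/F] holding=B
     unstack(F, G) → towers=[A/C/B; D; E; G] holding=F
         pickup(D) → towers=[A/C/B; E; G/F] holding=D
         pickup(E) → towers=[A/C/B; D; G/F] holding=E
none of the 4 applicable actions match → impossible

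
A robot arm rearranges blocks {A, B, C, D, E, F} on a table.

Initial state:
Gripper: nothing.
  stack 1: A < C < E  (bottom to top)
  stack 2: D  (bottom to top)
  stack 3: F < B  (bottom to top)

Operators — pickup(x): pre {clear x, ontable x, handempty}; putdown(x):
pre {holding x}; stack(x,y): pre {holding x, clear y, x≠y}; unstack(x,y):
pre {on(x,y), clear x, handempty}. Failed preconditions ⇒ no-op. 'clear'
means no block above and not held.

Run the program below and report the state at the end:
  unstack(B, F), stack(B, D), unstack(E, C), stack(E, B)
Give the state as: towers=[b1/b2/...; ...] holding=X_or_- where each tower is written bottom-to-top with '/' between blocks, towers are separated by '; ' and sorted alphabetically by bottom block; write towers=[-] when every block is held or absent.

towers=[A/C; D/B/E; F] holding=-

step 1 (unstack(B, F)): towers=[A/C/E; D; F] holding=B
step 2 (stack(B, D)): towers=[A/C/E; D/B; F] holding=-
step 3 (unstack(E, C)): towers=[A/C; D/B; F] holding=E
step 4 (stack(E, B)): towers=[A/C; D/B/E; F] holding=-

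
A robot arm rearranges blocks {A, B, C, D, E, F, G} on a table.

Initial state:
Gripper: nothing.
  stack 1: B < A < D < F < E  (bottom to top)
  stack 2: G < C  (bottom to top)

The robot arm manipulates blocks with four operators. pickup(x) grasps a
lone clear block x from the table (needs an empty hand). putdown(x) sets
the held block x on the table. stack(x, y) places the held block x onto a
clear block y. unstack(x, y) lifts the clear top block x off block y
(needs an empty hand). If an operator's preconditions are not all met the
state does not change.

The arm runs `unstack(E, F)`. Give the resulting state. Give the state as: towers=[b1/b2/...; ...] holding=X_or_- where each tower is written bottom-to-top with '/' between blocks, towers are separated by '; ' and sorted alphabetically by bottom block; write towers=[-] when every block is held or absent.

towers=[B/A/D/F; G/C] holding=E

before: towers=[B/A/D/F/E; G/C] holding=-
pre[unstack(E, F)]: on(E,F) yes, clear(E) yes, handempty yes
all met → apply unstack(E, F)
after:  towers=[B/A/D/F; G/C] holding=E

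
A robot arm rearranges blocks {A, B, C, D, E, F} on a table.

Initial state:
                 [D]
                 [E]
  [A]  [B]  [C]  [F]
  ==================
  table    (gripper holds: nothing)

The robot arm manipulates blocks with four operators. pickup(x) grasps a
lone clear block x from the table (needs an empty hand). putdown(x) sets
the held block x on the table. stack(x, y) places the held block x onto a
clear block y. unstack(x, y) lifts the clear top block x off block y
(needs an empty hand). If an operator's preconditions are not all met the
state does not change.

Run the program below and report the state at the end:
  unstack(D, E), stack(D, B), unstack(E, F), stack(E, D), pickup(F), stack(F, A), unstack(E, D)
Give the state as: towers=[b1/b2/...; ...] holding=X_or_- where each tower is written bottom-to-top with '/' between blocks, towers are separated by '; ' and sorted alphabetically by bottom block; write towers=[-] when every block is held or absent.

step 1 (unstack(D, E)): towers=[A; B; C; F/E] holding=D
step 2 (stack(D, B)): towers=[A; B/D; C; F/E] holding=-
step 3 (unstack(E, F)): towers=[A; B/D; C; F] holding=E
step 4 (stack(E, D)): towers=[A; B/D/E; C; F] holding=-
step 5 (pickup(F)): towers=[A; B/D/E; C] holding=F
step 6 (stack(F, A)): towers=[A/F; B/D/E; C] holding=-
step 7 (unstack(E, D)): towers=[A/F; B/D; C] holding=E

towers=[A/F; B/D; C] holding=E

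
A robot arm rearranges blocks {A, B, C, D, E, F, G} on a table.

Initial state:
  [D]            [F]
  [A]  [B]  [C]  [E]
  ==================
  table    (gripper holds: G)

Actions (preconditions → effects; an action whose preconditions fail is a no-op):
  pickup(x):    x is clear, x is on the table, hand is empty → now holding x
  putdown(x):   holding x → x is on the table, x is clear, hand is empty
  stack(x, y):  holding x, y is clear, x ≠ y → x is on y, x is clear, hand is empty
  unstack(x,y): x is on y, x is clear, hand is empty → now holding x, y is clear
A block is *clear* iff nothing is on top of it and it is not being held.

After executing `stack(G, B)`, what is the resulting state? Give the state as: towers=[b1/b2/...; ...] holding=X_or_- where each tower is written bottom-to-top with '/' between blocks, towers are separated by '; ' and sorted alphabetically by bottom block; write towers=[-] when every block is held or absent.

towers=[A/D; B/G; C; E/F] holding=-

before: towers=[A/D; B; C; E/F] holding=G
pre[stack(G, B)]: holding(G) yes, clear(B) yes, G≠B yes
all met → apply stack(G, B)
after:  towers=[A/D; B/G; C; E/F] holding=-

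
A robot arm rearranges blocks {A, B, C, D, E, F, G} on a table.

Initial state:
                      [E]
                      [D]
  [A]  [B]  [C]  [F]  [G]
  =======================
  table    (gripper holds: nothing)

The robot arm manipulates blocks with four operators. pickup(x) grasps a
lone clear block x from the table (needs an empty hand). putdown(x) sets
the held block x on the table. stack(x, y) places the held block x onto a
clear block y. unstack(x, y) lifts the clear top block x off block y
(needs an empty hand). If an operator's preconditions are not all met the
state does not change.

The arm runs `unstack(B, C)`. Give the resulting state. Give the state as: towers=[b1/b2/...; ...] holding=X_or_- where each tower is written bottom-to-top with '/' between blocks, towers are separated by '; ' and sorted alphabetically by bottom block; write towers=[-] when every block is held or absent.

before: towers=[A; B; C; F; G/D/E] holding=-
pre[unstack(B, C)]: on(B,C) ✗, clear(B) ✓, handempty ✓
on(B,C) unmet → unstack(B, C) is a no-op
after:  towers=[A; B; C; F; G/D/E] holding=-

towers=[A; B; C; F; G/D/E] holding=-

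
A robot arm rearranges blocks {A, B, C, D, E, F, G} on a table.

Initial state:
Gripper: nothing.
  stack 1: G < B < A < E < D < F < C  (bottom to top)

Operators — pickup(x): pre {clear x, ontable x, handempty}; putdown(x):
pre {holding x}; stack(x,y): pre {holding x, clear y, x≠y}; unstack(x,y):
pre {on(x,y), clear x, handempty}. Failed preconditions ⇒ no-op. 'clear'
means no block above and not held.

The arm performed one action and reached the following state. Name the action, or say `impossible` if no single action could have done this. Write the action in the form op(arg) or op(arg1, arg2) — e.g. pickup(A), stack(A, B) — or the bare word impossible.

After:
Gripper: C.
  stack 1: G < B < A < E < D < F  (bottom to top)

unstack(C, F)

target: towers=[G/B/A/E/D/F] holding=C
     unstack(C, F) → towers=[G/B/A/E/D/F] holding=C  ← match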